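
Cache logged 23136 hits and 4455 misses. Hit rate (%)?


Formula: hit rate = hits / (hits + misses) * 100
hit rate = 23136 / (23136 + 4455) * 100
hit rate = 23136 / 27591 * 100
hit rate = 83.85%

83.85%


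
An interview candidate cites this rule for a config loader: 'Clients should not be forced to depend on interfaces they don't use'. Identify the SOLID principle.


This describes the Interface Segregation Principle (ISP)

Interface Segregation Principle (ISP)


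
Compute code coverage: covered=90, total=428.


Coverage = covered / total * 100
Coverage = 90 / 428 * 100
Coverage = 21.03%

21.03%


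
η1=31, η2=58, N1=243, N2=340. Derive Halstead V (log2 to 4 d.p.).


Formula: V = N * log2(η), where N = N1 + N2 and η = η1 + η2
η = 31 + 58 = 89
N = 243 + 340 = 583
log2(89) ≈ 6.4757
V = 583 * 6.4757 = 3775.33

3775.33


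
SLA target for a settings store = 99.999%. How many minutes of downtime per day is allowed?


Formula: allowed downtime = period * (100 - SLA) / 100
Period (day) = 1440 minutes
Unavailability fraction = (100 - 99.999) / 100
Allowed downtime = 1440 * (100 - 99.999) / 100
Allowed downtime = 0.0144 minutes

0.0144 minutes


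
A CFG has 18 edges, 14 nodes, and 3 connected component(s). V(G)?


Formula: V(G) = E - N + 2P
V(G) = 18 - 14 + 2*3
V(G) = 4 + 6
V(G) = 10

10


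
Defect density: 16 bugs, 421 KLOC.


Defect density = defects / KLOC
Defect density = 16 / 421
Defect density = 0.038 defects/KLOC

0.038 defects/KLOC


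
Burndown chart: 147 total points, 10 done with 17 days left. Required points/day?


Formula: Required rate = Remaining points / Days left
Remaining = 147 - 10 = 137 points
Required rate = 137 / 17 = 8.06 points/day

8.06 points/day


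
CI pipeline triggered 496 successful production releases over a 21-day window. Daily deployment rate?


Formula: deployments per day = releases / days
= 496 / 21
= 23.619 deploys/day
(equivalently, 165.33 deploys/week)

23.619 deploys/day


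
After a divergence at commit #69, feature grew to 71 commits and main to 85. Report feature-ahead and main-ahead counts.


Common ancestor: commit #69
feature commits after divergence: 71 - 69 = 2
main commits after divergence: 85 - 69 = 16
feature is 2 commits ahead of main
main is 16 commits ahead of feature

feature ahead: 2, main ahead: 16


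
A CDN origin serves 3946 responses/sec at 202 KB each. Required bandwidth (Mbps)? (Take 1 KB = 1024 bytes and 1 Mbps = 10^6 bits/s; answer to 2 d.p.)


Formula: Mbps = payload_bytes * RPS * 8 / 1e6
Payload per request = 202 KB = 202 * 1024 = 206848 bytes
Total bytes/sec = 206848 * 3946 = 816222208
Total bits/sec = 816222208 * 8 = 6529777664
Mbps = 6529777664 / 1e6 = 6529.78

6529.78 Mbps


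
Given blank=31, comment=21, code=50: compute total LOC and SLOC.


Total LOC = blank + comment + code
Total LOC = 31 + 21 + 50 = 102
SLOC (source only) = code = 50

Total LOC: 102, SLOC: 50


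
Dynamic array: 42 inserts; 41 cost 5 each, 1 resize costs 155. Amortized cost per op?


Formula: Amortized cost = Total cost / Operations
Total cost = (41 * 5) + (1 * 155)
Total cost = 205 + 155 = 360
Amortized = 360 / 42 = 8.5714

8.5714


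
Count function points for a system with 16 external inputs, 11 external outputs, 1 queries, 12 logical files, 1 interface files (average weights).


UFP = EI*4 + EO*5 + EQ*4 + ILF*10 + EIF*7
UFP = 16*4 + 11*5 + 1*4 + 12*10 + 1*7
UFP = 64 + 55 + 4 + 120 + 7
UFP = 250

250


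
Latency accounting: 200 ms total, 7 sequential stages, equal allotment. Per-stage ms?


Formula: per_stage = total_budget / stages
per_stage = 200 / 7
per_stage = 28.57 ms

28.57 ms


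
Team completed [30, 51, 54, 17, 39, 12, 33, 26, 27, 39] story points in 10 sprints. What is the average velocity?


Formula: Avg velocity = Total points / Number of sprints
Points: [30, 51, 54, 17, 39, 12, 33, 26, 27, 39]
Sum = 30 + 51 + 54 + 17 + 39 + 12 + 33 + 26 + 27 + 39 = 328
Avg velocity = 328 / 10 = 32.8 points/sprint

32.8 points/sprint


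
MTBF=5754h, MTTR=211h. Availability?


Availability = MTBF / (MTBF + MTTR)
Availability = 5754 / (5754 + 211)
Availability = 5754 / 5965
Availability = 96.4627%

96.4627%


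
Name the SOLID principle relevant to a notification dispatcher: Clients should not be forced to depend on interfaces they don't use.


This describes the Interface Segregation Principle (ISP)

Interface Segregation Principle (ISP)


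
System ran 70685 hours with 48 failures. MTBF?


Formula: MTBF = Total operating time / Number of failures
MTBF = 70685 / 48
MTBF = 1472.6 hours

1472.6 hours


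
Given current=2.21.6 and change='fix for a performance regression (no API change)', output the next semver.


Current: 2.21.6
Change category: 'fix for a performance regression (no API change)' → patch bump
SemVer rule: patch bump → increment PATCH (MAJOR and MINOR unchanged)
New: 2.21.7

2.21.7


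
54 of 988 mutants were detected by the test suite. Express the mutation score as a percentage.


Mutation score = killed / total * 100
Mutation score = 54 / 988 * 100
Mutation score = 5.47%

5.47%


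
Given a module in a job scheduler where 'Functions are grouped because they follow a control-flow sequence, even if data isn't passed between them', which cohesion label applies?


Reasoning: Grouped by order of execution within a routine, not by data flow
Type: Procedural cohesion

Procedural cohesion


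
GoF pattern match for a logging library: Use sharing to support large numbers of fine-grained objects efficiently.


This matches the Flyweight pattern

Flyweight


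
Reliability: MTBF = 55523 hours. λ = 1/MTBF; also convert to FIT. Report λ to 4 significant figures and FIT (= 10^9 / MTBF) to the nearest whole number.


Formula: λ = 1 / MTBF; FIT = λ × 1e9 = 1e9 / MTBF
λ = 1 / 55523 ≈ 1.801e-05 failures/hour
FIT = 1e9 / 55523 ≈ 18011 failures per 1e9 hours (nearest whole number)

λ = 1.801e-05 /h, FIT = 18011


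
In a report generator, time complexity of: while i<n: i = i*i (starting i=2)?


Reasoning: squaring drives double-exponential growth; iterations ~ log log n
Complexity: O(log log n)

O(log log n)


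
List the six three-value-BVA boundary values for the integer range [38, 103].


Range: [38, 103]
Boundaries: just below min, min, min+1, max-1, max, just above max
Values: [37, 38, 39, 102, 103, 104]

[37, 38, 39, 102, 103, 104]


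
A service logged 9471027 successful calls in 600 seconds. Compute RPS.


Formula: throughput = requests / seconds
throughput = 9471027 / 600
throughput = 15785.05 requests/second

15785.05 requests/second


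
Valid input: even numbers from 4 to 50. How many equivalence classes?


Constraint: even integers in [4, 50]
Class 1: x < 4 — out-of-range invalid
Class 2: x in [4,50] but odd — wrong type invalid
Class 3: x in [4,50] and even — valid
Class 4: x > 50 — out-of-range invalid
Total equivalence classes: 4

4 equivalence classes


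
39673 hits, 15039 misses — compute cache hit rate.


Formula: hit rate = hits / (hits + misses) * 100
hit rate = 39673 / (39673 + 15039) * 100
hit rate = 39673 / 54712 * 100
hit rate = 72.51%

72.51%


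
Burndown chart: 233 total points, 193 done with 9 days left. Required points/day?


Formula: Required rate = Remaining points / Days left
Remaining = 233 - 193 = 40 points
Required rate = 40 / 9 = 4.44 points/day

4.44 points/day


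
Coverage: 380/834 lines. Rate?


Coverage = covered / total * 100
Coverage = 380 / 834 * 100
Coverage = 45.56%

45.56%


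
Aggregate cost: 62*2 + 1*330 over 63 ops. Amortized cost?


Formula: Amortized cost = Total cost / Operations
Total cost = (62 * 2) + (1 * 330)
Total cost = 124 + 330 = 454
Amortized = 454 / 63 = 7.2063

7.2063


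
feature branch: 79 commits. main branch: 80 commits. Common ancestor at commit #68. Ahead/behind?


Common ancestor: commit #68
feature commits after divergence: 79 - 68 = 11
main commits after divergence: 80 - 68 = 12
feature is 11 commits ahead of main
main is 12 commits ahead of feature

feature ahead: 11, main ahead: 12


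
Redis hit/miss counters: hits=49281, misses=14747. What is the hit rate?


Formula: hit rate = hits / (hits + misses) * 100
hit rate = 49281 / (49281 + 14747) * 100
hit rate = 49281 / 64028 * 100
hit rate = 76.97%

76.97%


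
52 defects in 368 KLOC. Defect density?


Defect density = defects / KLOC
Defect density = 52 / 368
Defect density = 0.141 defects/KLOC

0.141 defects/KLOC


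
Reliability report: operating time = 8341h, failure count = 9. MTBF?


Formula: MTBF = Total operating time / Number of failures
MTBF = 8341 / 9
MTBF = 926.78 hours

926.78 hours


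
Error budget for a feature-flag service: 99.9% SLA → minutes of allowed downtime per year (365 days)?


Formula: allowed downtime = period * (100 - SLA) / 100
Period (year (365 days)) = 525600 minutes
Unavailability fraction = (100 - 99.9) / 100
Allowed downtime = 525600 * (100 - 99.9) / 100
Allowed downtime = 525.6 minutes

525.6 minutes


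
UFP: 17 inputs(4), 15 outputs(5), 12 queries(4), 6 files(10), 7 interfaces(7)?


UFP = EI*4 + EO*5 + EQ*4 + ILF*10 + EIF*7
UFP = 17*4 + 15*5 + 12*4 + 6*10 + 7*7
UFP = 68 + 75 + 48 + 60 + 49
UFP = 300

300


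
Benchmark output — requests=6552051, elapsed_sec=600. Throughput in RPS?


Formula: throughput = requests / seconds
throughput = 6552051 / 600
throughput = 10920.09 requests/second

10920.09 requests/second


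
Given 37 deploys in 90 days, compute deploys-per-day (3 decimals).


Formula: deployments per day = releases / days
= 37 / 90
= 0.411 deploys/day
(equivalently, 2.88 deploys/week)

0.411 deploys/day


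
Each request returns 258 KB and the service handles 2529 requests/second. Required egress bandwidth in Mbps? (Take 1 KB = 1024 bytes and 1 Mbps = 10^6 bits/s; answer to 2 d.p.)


Formula: Mbps = payload_bytes * RPS * 8 / 1e6
Payload per request = 258 KB = 258 * 1024 = 264192 bytes
Total bytes/sec = 264192 * 2529 = 668141568
Total bits/sec = 668141568 * 8 = 5345132544
Mbps = 5345132544 / 1e6 = 5345.13

5345.13 Mbps


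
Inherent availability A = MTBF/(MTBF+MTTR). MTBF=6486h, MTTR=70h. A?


Availability = MTBF / (MTBF + MTTR)
Availability = 6486 / (6486 + 70)
Availability = 6486 / 6556
Availability = 98.9323%

98.9323%


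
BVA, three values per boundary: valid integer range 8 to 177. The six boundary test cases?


Range: [8, 177]
Boundaries: just below min, min, min+1, max-1, max, just above max
Values: [7, 8, 9, 176, 177, 178]

[7, 8, 9, 176, 177, 178]


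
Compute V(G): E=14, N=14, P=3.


Formula: V(G) = E - N + 2P
V(G) = 14 - 14 + 2*3
V(G) = 0 + 6
V(G) = 6

6


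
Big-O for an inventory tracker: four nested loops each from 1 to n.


Reasoning: four levels of nesting
Complexity: O(n^4)

O(n^4)


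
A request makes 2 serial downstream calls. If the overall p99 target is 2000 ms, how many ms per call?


Formula: per_stage = total_budget / stages
per_stage = 2000 / 2
per_stage = 1000.0 ms

1000.0 ms


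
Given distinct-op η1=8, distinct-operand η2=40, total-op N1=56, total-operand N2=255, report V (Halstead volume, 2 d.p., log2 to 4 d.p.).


Formula: V = N * log2(η), where N = N1 + N2 and η = η1 + η2
η = 8 + 40 = 48
N = 56 + 255 = 311
log2(48) ≈ 5.5850
V = 311 * 5.5850 = 1736.94

1736.94


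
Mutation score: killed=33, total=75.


Mutation score = killed / total * 100
Mutation score = 33 / 75 * 100
Mutation score = 44.0%

44.0%


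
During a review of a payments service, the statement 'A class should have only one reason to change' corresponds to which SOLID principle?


This describes the Single Responsibility Principle (SRP)

Single Responsibility Principle (SRP)


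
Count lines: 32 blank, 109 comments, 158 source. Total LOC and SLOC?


Total LOC = blank + comment + code
Total LOC = 32 + 109 + 158 = 299
SLOC (source only) = code = 158

Total LOC: 299, SLOC: 158


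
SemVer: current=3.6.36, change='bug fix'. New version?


Current: 3.6.36
Change category: 'bug fix' → patch bump
SemVer rule: patch bump → increment PATCH (MAJOR and MINOR unchanged)
New: 3.6.37

3.6.37


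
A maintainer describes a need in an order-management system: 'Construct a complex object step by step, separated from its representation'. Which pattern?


This matches the Builder pattern

Builder


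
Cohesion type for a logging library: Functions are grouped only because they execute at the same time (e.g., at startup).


Reasoning: Related by timing only
Type: Temporal cohesion

Temporal cohesion


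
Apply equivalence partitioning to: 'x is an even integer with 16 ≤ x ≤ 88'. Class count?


Constraint: even integers in [16, 88]
Class 1: x < 16 — out-of-range invalid
Class 2: x in [16,88] but odd — wrong type invalid
Class 3: x in [16,88] and even — valid
Class 4: x > 88 — out-of-range invalid
Total equivalence classes: 4

4 equivalence classes


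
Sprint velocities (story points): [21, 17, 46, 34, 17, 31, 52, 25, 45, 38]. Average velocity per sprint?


Formula: Avg velocity = Total points / Number of sprints
Points: [21, 17, 46, 34, 17, 31, 52, 25, 45, 38]
Sum = 21 + 17 + 46 + 34 + 17 + 31 + 52 + 25 + 45 + 38 = 326
Avg velocity = 326 / 10 = 32.6 points/sprint

32.6 points/sprint


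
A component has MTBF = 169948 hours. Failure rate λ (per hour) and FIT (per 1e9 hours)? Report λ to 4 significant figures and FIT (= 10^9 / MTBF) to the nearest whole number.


Formula: λ = 1 / MTBF; FIT = λ × 1e9 = 1e9 / MTBF
λ = 1 / 169948 ≈ 5.884e-06 failures/hour
FIT = 1e9 / 169948 ≈ 5884 failures per 1e9 hours (nearest whole number)

λ = 5.884e-06 /h, FIT = 5884


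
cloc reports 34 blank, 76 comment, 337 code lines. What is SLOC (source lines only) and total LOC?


Total LOC = blank + comment + code
Total LOC = 34 + 76 + 337 = 447
SLOC (source only) = code = 337

Total LOC: 447, SLOC: 337


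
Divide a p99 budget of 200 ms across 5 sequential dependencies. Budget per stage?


Formula: per_stage = total_budget / stages
per_stage = 200 / 5
per_stage = 40.0 ms

40.0 ms


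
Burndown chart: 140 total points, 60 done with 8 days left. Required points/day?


Formula: Required rate = Remaining points / Days left
Remaining = 140 - 60 = 80 points
Required rate = 80 / 8 = 10.0 points/day

10.0 points/day


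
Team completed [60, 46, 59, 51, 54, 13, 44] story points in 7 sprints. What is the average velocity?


Formula: Avg velocity = Total points / Number of sprints
Points: [60, 46, 59, 51, 54, 13, 44]
Sum = 60 + 46 + 59 + 51 + 54 + 13 + 44 = 327
Avg velocity = 327 / 7 = 46.71 points/sprint

46.71 points/sprint


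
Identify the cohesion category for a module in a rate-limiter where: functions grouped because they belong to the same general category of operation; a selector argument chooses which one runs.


Reasoning: Grouped by category of activity, not by data or sequence
Type: Logical cohesion

Logical cohesion


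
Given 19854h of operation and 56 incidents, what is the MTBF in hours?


Formula: MTBF = Total operating time / Number of failures
MTBF = 19854 / 56
MTBF = 354.54 hours

354.54 hours


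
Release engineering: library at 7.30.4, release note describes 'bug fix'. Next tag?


Current: 7.30.4
Change category: 'bug fix' → patch bump
SemVer rule: patch bump → increment PATCH (MAJOR and MINOR unchanged)
New: 7.30.5

7.30.5


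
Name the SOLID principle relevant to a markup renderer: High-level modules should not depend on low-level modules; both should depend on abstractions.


This describes the Dependency Inversion Principle (DIP)

Dependency Inversion Principle (DIP)


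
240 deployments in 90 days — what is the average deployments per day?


Formula: deployments per day = releases / days
= 240 / 90
= 2.667 deploys/day
(equivalently, 18.67 deploys/week)

2.667 deploys/day


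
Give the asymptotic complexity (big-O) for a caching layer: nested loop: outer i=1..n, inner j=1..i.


Reasoning: triangle: n(n+1)/2 ~ n^2/2
Complexity: O(n^2)

O(n^2)


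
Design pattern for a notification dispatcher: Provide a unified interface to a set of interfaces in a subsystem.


This matches the Facade pattern

Facade


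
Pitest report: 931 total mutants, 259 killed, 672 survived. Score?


Mutation score = killed / total * 100
Mutation score = 259 / 931 * 100
Mutation score = 27.82%

27.82%


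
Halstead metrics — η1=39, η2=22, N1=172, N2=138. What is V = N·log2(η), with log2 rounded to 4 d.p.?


Formula: V = N * log2(η), where N = N1 + N2 and η = η1 + η2
η = 39 + 22 = 61
N = 172 + 138 = 310
log2(61) ≈ 5.9307
V = 310 * 5.9307 = 1838.52

1838.52


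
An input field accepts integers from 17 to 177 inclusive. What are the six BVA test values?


Range: [17, 177]
Boundaries: just below min, min, min+1, max-1, max, just above max
Values: [16, 17, 18, 176, 177, 178]

[16, 17, 18, 176, 177, 178]


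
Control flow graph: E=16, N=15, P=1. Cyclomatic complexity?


Formula: V(G) = E - N + 2P
V(G) = 16 - 15 + 2*1
V(G) = 1 + 2
V(G) = 3

3


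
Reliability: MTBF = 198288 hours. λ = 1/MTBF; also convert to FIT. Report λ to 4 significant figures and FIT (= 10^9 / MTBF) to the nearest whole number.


Formula: λ = 1 / MTBF; FIT = λ × 1e9 = 1e9 / MTBF
λ = 1 / 198288 ≈ 5.043e-06 failures/hour
FIT = 1e9 / 198288 ≈ 5043 failures per 1e9 hours (nearest whole number)

λ = 5.043e-06 /h, FIT = 5043


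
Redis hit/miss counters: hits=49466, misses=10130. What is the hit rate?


Formula: hit rate = hits / (hits + misses) * 100
hit rate = 49466 / (49466 + 10130) * 100
hit rate = 49466 / 59596 * 100
hit rate = 83.0%

83.0%


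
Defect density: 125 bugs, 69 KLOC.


Defect density = defects / KLOC
Defect density = 125 / 69
Defect density = 1.812 defects/KLOC

1.812 defects/KLOC


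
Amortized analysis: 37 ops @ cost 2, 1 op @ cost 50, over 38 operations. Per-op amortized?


Formula: Amortized cost = Total cost / Operations
Total cost = (37 * 2) + (1 * 50)
Total cost = 74 + 50 = 124
Amortized = 124 / 38 = 3.2632

3.2632


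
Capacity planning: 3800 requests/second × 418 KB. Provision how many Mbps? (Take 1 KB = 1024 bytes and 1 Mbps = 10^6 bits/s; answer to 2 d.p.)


Formula: Mbps = payload_bytes * RPS * 8 / 1e6
Payload per request = 418 KB = 418 * 1024 = 428032 bytes
Total bytes/sec = 428032 * 3800 = 1626521600
Total bits/sec = 1626521600 * 8 = 13012172800
Mbps = 13012172800 / 1e6 = 13012.17

13012.17 Mbps


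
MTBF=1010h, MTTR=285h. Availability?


Availability = MTBF / (MTBF + MTTR)
Availability = 1010 / (1010 + 285)
Availability = 1010 / 1295
Availability = 77.9923%

77.9923%


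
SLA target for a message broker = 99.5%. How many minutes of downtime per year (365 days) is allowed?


Formula: allowed downtime = period * (100 - SLA) / 100
Period (year (365 days)) = 525600 minutes
Unavailability fraction = (100 - 99.5) / 100
Allowed downtime = 525600 * (100 - 99.5) / 100
Allowed downtime = 2628.0 minutes

2628.0 minutes


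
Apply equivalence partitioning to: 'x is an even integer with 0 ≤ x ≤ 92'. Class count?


Constraint: even integers in [0, 92]
Class 1: x < 0 — out-of-range invalid
Class 2: x in [0,92] but odd — wrong type invalid
Class 3: x in [0,92] and even — valid
Class 4: x > 92 — out-of-range invalid
Total equivalence classes: 4

4 equivalence classes


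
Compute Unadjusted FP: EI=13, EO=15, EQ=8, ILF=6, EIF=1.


UFP = EI*4 + EO*5 + EQ*4 + ILF*10 + EIF*7
UFP = 13*4 + 15*5 + 8*4 + 6*10 + 1*7
UFP = 52 + 75 + 32 + 60 + 7
UFP = 226

226


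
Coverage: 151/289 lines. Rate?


Coverage = covered / total * 100
Coverage = 151 / 289 * 100
Coverage = 52.25%

52.25%


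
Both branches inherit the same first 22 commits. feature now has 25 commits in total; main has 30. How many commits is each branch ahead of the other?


Common ancestor: commit #22
feature commits after divergence: 25 - 22 = 3
main commits after divergence: 30 - 22 = 8
feature is 3 commits ahead of main
main is 8 commits ahead of feature

feature ahead: 3, main ahead: 8


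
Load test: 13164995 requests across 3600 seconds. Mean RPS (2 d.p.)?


Formula: throughput = requests / seconds
throughput = 13164995 / 3600
throughput = 3656.94 requests/second

3656.94 requests/second


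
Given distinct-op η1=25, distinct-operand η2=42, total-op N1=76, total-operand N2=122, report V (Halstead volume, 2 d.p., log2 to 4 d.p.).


Formula: V = N * log2(η), where N = N1 + N2 and η = η1 + η2
η = 25 + 42 = 67
N = 76 + 122 = 198
log2(67) ≈ 6.0661
V = 198 * 6.0661 = 1201.09

1201.09


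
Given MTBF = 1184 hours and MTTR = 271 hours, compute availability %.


Availability = MTBF / (MTBF + MTTR)
Availability = 1184 / (1184 + 271)
Availability = 1184 / 1455
Availability = 81.3746%

81.3746%


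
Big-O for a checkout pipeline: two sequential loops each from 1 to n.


Reasoning: sequential dominates: O(n) + O(n) = O(n)
Complexity: O(n)

O(n)


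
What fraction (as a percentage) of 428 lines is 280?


Coverage = covered / total * 100
Coverage = 280 / 428 * 100
Coverage = 65.42%

65.42%


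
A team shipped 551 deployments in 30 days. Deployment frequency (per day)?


Formula: deployments per day = releases / days
= 551 / 30
= 18.367 deploys/day
(equivalently, 128.57 deploys/week)

18.367 deploys/day


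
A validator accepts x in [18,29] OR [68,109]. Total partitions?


Valid ranges: [18,29] and [68,109]
Class 1: x < 18 — invalid
Class 2: 18 ≤ x ≤ 29 — valid
Class 3: 29 < x < 68 — invalid (gap between ranges)
Class 4: 68 ≤ x ≤ 109 — valid
Class 5: x > 109 — invalid
Total equivalence classes: 5

5 equivalence classes


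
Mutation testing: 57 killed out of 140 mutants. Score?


Mutation score = killed / total * 100
Mutation score = 57 / 140 * 100
Mutation score = 40.71%

40.71%


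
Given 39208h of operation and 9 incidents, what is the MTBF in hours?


Formula: MTBF = Total operating time / Number of failures
MTBF = 39208 / 9
MTBF = 4356.44 hours

4356.44 hours


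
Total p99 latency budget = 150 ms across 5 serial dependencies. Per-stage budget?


Formula: per_stage = total_budget / stages
per_stage = 150 / 5
per_stage = 30.0 ms

30.0 ms


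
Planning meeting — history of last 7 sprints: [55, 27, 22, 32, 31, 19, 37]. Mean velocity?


Formula: Avg velocity = Total points / Number of sprints
Points: [55, 27, 22, 32, 31, 19, 37]
Sum = 55 + 27 + 22 + 32 + 31 + 19 + 37 = 223
Avg velocity = 223 / 7 = 31.86 points/sprint

31.86 points/sprint


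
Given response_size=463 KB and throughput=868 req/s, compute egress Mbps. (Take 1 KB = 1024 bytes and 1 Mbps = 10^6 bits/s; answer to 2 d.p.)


Formula: Mbps = payload_bytes * RPS * 8 / 1e6
Payload per request = 463 KB = 463 * 1024 = 474112 bytes
Total bytes/sec = 474112 * 868 = 411529216
Total bits/sec = 411529216 * 8 = 3292233728
Mbps = 3292233728 / 1e6 = 3292.23

3292.23 Mbps


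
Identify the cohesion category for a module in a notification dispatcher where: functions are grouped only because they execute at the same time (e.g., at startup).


Reasoning: Related by timing only
Type: Temporal cohesion

Temporal cohesion


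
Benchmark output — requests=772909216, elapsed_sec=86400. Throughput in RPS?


Formula: throughput = requests / seconds
throughput = 772909216 / 86400
throughput = 8945.71 requests/second

8945.71 requests/second


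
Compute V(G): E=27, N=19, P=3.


Formula: V(G) = E - N + 2P
V(G) = 27 - 19 + 2*3
V(G) = 8 + 6
V(G) = 14

14


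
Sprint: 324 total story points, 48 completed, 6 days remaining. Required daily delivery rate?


Formula: Required rate = Remaining points / Days left
Remaining = 324 - 48 = 276 points
Required rate = 276 / 6 = 46.0 points/day

46.0 points/day


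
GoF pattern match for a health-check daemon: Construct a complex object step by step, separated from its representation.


This matches the Builder pattern

Builder


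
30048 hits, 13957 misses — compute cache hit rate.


Formula: hit rate = hits / (hits + misses) * 100
hit rate = 30048 / (30048 + 13957) * 100
hit rate = 30048 / 44005 * 100
hit rate = 68.28%

68.28%


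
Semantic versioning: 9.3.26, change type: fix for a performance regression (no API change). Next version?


Current: 9.3.26
Change category: 'fix for a performance regression (no API change)' → patch bump
SemVer rule: patch bump → increment PATCH (MAJOR and MINOR unchanged)
New: 9.3.27

9.3.27


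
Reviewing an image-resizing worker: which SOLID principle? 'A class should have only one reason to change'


This describes the Single Responsibility Principle (SRP)

Single Responsibility Principle (SRP)


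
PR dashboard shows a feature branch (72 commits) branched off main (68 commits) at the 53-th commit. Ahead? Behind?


Common ancestor: commit #53
feature commits after divergence: 72 - 53 = 19
main commits after divergence: 68 - 53 = 15
feature is 19 commits ahead of main
main is 15 commits ahead of feature

feature ahead: 19, main ahead: 15


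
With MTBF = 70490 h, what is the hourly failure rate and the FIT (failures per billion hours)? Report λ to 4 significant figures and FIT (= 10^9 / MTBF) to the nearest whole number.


Formula: λ = 1 / MTBF; FIT = λ × 1e9 = 1e9 / MTBF
λ = 1 / 70490 ≈ 1.419e-05 failures/hour
FIT = 1e9 / 70490 ≈ 14186 failures per 1e9 hours (nearest whole number)

λ = 1.419e-05 /h, FIT = 14186


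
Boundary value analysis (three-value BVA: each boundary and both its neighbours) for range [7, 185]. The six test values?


Range: [7, 185]
Boundaries: just below min, min, min+1, max-1, max, just above max
Values: [6, 7, 8, 184, 185, 186]

[6, 7, 8, 184, 185, 186]


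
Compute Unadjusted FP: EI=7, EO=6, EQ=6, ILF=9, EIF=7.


UFP = EI*4 + EO*5 + EQ*4 + ILF*10 + EIF*7
UFP = 7*4 + 6*5 + 6*4 + 9*10 + 7*7
UFP = 28 + 30 + 24 + 90 + 49
UFP = 221

221


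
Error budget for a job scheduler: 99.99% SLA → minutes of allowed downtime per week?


Formula: allowed downtime = period * (100 - SLA) / 100
Period (week) = 10080 minutes
Unavailability fraction = (100 - 99.99) / 100
Allowed downtime = 10080 * (100 - 99.99) / 100
Allowed downtime = 1.008 minutes

1.008 minutes


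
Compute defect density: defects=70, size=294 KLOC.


Defect density = defects / KLOC
Defect density = 70 / 294
Defect density = 0.238 defects/KLOC

0.238 defects/KLOC


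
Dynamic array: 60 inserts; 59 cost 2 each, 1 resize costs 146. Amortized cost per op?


Formula: Amortized cost = Total cost / Operations
Total cost = (59 * 2) + (1 * 146)
Total cost = 118 + 146 = 264
Amortized = 264 / 60 = 4.4

4.4


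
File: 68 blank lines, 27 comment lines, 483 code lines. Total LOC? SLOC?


Total LOC = blank + comment + code
Total LOC = 68 + 27 + 483 = 578
SLOC (source only) = code = 483

Total LOC: 578, SLOC: 483


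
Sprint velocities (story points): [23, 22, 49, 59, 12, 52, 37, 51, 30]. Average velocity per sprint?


Formula: Avg velocity = Total points / Number of sprints
Points: [23, 22, 49, 59, 12, 52, 37, 51, 30]
Sum = 23 + 22 + 49 + 59 + 12 + 52 + 37 + 51 + 30 = 335
Avg velocity = 335 / 9 = 37.22 points/sprint

37.22 points/sprint


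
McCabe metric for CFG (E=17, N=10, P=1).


Formula: V(G) = E - N + 2P
V(G) = 17 - 10 + 2*1
V(G) = 7 + 2
V(G) = 9

9


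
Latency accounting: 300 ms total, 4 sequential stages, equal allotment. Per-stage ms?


Formula: per_stage = total_budget / stages
per_stage = 300 / 4
per_stage = 75.0 ms

75.0 ms


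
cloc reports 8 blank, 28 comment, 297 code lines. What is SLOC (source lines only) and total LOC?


Total LOC = blank + comment + code
Total LOC = 8 + 28 + 297 = 333
SLOC (source only) = code = 297

Total LOC: 333, SLOC: 297


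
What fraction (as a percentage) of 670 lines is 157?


Coverage = covered / total * 100
Coverage = 157 / 670 * 100
Coverage = 23.43%

23.43%


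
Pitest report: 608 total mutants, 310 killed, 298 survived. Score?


Mutation score = killed / total * 100
Mutation score = 310 / 608 * 100
Mutation score = 50.99%

50.99%


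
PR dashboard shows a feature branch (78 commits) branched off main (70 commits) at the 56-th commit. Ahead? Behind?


Common ancestor: commit #56
feature commits after divergence: 78 - 56 = 22
main commits after divergence: 70 - 56 = 14
feature is 22 commits ahead of main
main is 14 commits ahead of feature

feature ahead: 22, main ahead: 14


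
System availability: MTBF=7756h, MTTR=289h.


Availability = MTBF / (MTBF + MTTR)
Availability = 7756 / (7756 + 289)
Availability = 7756 / 8045
Availability = 96.4077%

96.4077%


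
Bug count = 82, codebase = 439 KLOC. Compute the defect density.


Defect density = defects / KLOC
Defect density = 82 / 439
Defect density = 0.187 defects/KLOC

0.187 defects/KLOC


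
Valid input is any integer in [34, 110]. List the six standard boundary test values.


Range: [34, 110]
Boundaries: just below min, min, min+1, max-1, max, just above max
Values: [33, 34, 35, 109, 110, 111]

[33, 34, 35, 109, 110, 111]


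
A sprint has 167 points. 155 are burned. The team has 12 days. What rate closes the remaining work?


Formula: Required rate = Remaining points / Days left
Remaining = 167 - 155 = 12 points
Required rate = 12 / 12 = 1.0 points/day

1.0 points/day


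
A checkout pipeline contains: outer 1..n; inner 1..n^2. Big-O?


Reasoning: n times n^2
Complexity: O(n^3)

O(n^3)


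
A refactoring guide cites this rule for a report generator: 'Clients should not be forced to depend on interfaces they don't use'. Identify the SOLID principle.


This describes the Interface Segregation Principle (ISP)

Interface Segregation Principle (ISP)


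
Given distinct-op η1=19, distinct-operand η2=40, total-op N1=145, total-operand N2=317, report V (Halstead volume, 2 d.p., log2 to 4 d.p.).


Formula: V = N * log2(η), where N = N1 + N2 and η = η1 + η2
η = 19 + 40 = 59
N = 145 + 317 = 462
log2(59) ≈ 5.8826
V = 462 * 5.8826 = 2717.76

2717.76


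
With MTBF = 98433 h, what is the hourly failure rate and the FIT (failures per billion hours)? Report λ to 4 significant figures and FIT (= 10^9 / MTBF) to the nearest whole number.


Formula: λ = 1 / MTBF; FIT = λ × 1e9 = 1e9 / MTBF
λ = 1 / 98433 ≈ 1.016e-05 failures/hour
FIT = 1e9 / 98433 ≈ 10159 failures per 1e9 hours (nearest whole number)

λ = 1.016e-05 /h, FIT = 10159


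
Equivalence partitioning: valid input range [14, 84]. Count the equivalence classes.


Valid range: [14, 84]
Class 1: x < 14 — invalid
Class 2: 14 ≤ x ≤ 84 — valid
Class 3: x > 84 — invalid
Total equivalence classes: 3

3 equivalence classes


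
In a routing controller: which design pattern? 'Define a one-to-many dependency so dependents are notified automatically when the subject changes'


This matches the Observer pattern

Observer


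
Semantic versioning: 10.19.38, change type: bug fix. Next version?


Current: 10.19.38
Change category: 'bug fix' → patch bump
SemVer rule: patch bump → increment PATCH (MAJOR and MINOR unchanged)
New: 10.19.39

10.19.39


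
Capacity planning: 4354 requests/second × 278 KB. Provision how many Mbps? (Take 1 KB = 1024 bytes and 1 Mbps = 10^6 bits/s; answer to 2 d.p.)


Formula: Mbps = payload_bytes * RPS * 8 / 1e6
Payload per request = 278 KB = 278 * 1024 = 284672 bytes
Total bytes/sec = 284672 * 4354 = 1239461888
Total bits/sec = 1239461888 * 8 = 9915695104
Mbps = 9915695104 / 1e6 = 9915.7

9915.7 Mbps


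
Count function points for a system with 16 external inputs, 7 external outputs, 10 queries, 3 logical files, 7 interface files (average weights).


UFP = EI*4 + EO*5 + EQ*4 + ILF*10 + EIF*7
UFP = 16*4 + 7*5 + 10*4 + 3*10 + 7*7
UFP = 64 + 35 + 40 + 30 + 49
UFP = 218

218


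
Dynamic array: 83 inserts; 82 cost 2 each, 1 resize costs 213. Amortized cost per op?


Formula: Amortized cost = Total cost / Operations
Total cost = (82 * 2) + (1 * 213)
Total cost = 164 + 213 = 377
Amortized = 377 / 83 = 4.5422

4.5422


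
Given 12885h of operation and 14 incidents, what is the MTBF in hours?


Formula: MTBF = Total operating time / Number of failures
MTBF = 12885 / 14
MTBF = 920.36 hours

920.36 hours


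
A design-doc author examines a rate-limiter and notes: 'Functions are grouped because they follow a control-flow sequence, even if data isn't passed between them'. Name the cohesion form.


Reasoning: Grouped by order of execution within a routine, not by data flow
Type: Procedural cohesion

Procedural cohesion


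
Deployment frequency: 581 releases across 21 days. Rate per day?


Formula: deployments per day = releases / days
= 581 / 21
= 27.667 deploys/day
(equivalently, 193.67 deploys/week)

27.667 deploys/day


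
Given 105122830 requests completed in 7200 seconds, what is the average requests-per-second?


Formula: throughput = requests / seconds
throughput = 105122830 / 7200
throughput = 14600.39 requests/second

14600.39 requests/second


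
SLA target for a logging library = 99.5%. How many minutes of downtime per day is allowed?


Formula: allowed downtime = period * (100 - SLA) / 100
Period (day) = 1440 minutes
Unavailability fraction = (100 - 99.5) / 100
Allowed downtime = 1440 * (100 - 99.5) / 100
Allowed downtime = 7.2 minutes

7.2 minutes


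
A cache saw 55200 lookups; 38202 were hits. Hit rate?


Formula: hit rate = hits / (hits + misses) * 100
hit rate = 38202 / (38202 + 16998) * 100
hit rate = 38202 / 55200 * 100
hit rate = 69.21%

69.21%


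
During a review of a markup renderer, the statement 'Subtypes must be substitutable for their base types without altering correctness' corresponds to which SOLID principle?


This describes the Liskov Substitution Principle (LSP)

Liskov Substitution Principle (LSP)


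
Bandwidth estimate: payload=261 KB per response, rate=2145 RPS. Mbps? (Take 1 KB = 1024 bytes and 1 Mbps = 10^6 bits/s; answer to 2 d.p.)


Formula: Mbps = payload_bytes * RPS * 8 / 1e6
Payload per request = 261 KB = 261 * 1024 = 267264 bytes
Total bytes/sec = 267264 * 2145 = 573281280
Total bits/sec = 573281280 * 8 = 4586250240
Mbps = 4586250240 / 1e6 = 4586.25

4586.25 Mbps


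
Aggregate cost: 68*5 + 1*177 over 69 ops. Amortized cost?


Formula: Amortized cost = Total cost / Operations
Total cost = (68 * 5) + (1 * 177)
Total cost = 340 + 177 = 517
Amortized = 517 / 69 = 7.4928

7.4928


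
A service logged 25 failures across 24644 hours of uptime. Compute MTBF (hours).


Formula: MTBF = Total operating time / Number of failures
MTBF = 24644 / 25
MTBF = 985.76 hours

985.76 hours


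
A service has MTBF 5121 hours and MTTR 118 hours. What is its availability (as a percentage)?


Availability = MTBF / (MTBF + MTTR)
Availability = 5121 / (5121 + 118)
Availability = 5121 / 5239
Availability = 97.7477%

97.7477%


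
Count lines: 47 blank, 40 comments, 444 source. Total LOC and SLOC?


Total LOC = blank + comment + code
Total LOC = 47 + 40 + 444 = 531
SLOC (source only) = code = 444

Total LOC: 531, SLOC: 444


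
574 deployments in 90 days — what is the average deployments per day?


Formula: deployments per day = releases / days
= 574 / 90
= 6.378 deploys/day
(equivalently, 44.64 deploys/week)

6.378 deploys/day


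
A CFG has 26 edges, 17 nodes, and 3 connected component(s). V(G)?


Formula: V(G) = E - N + 2P
V(G) = 26 - 17 + 2*3
V(G) = 9 + 6
V(G) = 15

15


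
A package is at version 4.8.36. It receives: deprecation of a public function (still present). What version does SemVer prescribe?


Current: 4.8.36
Change category: 'deprecation of a public function (still present)' → minor bump
SemVer rule: minor bump → increment MINOR, reset PATCH to 0 (MAJOR unchanged)
New: 4.9.0

4.9.0


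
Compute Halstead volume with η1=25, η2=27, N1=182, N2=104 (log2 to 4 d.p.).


Formula: V = N * log2(η), where N = N1 + N2 and η = η1 + η2
η = 25 + 27 = 52
N = 182 + 104 = 286
log2(52) ≈ 5.7004
V = 286 * 5.7004 = 1630.31

1630.31


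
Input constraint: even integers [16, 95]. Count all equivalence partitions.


Constraint: even integers in [16, 95]
Class 1: x < 16 — out-of-range invalid
Class 2: x in [16,95] but odd — wrong type invalid
Class 3: x in [16,95] and even — valid
Class 4: x > 95 — out-of-range invalid
Total equivalence classes: 4

4 equivalence classes


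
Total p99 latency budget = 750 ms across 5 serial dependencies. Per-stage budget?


Formula: per_stage = total_budget / stages
per_stage = 750 / 5
per_stage = 150.0 ms

150.0 ms


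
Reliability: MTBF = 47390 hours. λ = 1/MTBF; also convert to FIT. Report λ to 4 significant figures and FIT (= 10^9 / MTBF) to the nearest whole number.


Formula: λ = 1 / MTBF; FIT = λ × 1e9 = 1e9 / MTBF
λ = 1 / 47390 ≈ 2.110e-05 failures/hour
FIT = 1e9 / 47390 ≈ 21101 failures per 1e9 hours (nearest whole number)

λ = 2.110e-05 /h, FIT = 21101


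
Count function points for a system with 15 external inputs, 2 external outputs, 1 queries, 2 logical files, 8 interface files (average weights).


UFP = EI*4 + EO*5 + EQ*4 + ILF*10 + EIF*7
UFP = 15*4 + 2*5 + 1*4 + 2*10 + 8*7
UFP = 60 + 10 + 4 + 20 + 56
UFP = 150

150


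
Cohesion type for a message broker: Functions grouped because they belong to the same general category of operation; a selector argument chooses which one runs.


Reasoning: Grouped by category of activity, not by data or sequence
Type: Logical cohesion

Logical cohesion


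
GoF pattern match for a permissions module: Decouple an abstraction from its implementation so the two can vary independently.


This matches the Bridge pattern

Bridge


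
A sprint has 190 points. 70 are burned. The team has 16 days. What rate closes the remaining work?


Formula: Required rate = Remaining points / Days left
Remaining = 190 - 70 = 120 points
Required rate = 120 / 16 = 7.5 points/day

7.5 points/day


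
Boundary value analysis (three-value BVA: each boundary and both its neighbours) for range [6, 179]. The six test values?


Range: [6, 179]
Boundaries: just below min, min, min+1, max-1, max, just above max
Values: [5, 6, 7, 178, 179, 180]

[5, 6, 7, 178, 179, 180]


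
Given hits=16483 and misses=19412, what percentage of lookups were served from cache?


Formula: hit rate = hits / (hits + misses) * 100
hit rate = 16483 / (16483 + 19412) * 100
hit rate = 16483 / 35895 * 100
hit rate = 45.92%

45.92%


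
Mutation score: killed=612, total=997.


Mutation score = killed / total * 100
Mutation score = 612 / 997 * 100
Mutation score = 61.38%

61.38%


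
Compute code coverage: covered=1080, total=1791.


Coverage = covered / total * 100
Coverage = 1080 / 1791 * 100
Coverage = 60.3%

60.3%


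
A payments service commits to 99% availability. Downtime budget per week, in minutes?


Formula: allowed downtime = period * (100 - SLA) / 100
Period (week) = 10080 minutes
Unavailability fraction = (100 - 99.0) / 100
Allowed downtime = 10080 * (100 - 99.0) / 100
Allowed downtime = 100.8 minutes

100.8 minutes


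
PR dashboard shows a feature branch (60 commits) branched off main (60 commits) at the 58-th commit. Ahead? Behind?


Common ancestor: commit #58
feature commits after divergence: 60 - 58 = 2
main commits after divergence: 60 - 58 = 2
feature is 2 commits ahead of main
main is 2 commits ahead of feature

feature ahead: 2, main ahead: 2


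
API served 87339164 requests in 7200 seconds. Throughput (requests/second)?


Formula: throughput = requests / seconds
throughput = 87339164 / 7200
throughput = 12130.44 requests/second

12130.44 requests/second
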